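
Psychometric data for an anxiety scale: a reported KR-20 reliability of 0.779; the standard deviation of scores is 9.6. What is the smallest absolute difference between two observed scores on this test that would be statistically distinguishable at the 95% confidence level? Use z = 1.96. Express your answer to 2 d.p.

12.51

SEM = 9.60000 × √(1 − 0.77900) = 9.60000 × √0.22100 ≈ 9.60000 × 0.47011 ≈ 4.51302
Standard error of the difference = 4.51302·√2 ≈ 6.38238
Smallest detectable difference = 1.96×6.38238 ≈ 12.50946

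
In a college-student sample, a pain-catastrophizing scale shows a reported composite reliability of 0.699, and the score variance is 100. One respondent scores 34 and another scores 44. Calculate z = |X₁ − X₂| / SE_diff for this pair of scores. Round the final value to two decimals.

1.29

SD = √100 = 10.0000
The standard error of measurement is 10.0000×√(1 − 0.6990) ≈ 10.0000×0.5486 ≈ 5.4863.
SE_diff = SEM × √2 ≈ 5.4863 × 1.4142 ≈ 7.7589
z = 10 / 7.7589 ≈ 1.2888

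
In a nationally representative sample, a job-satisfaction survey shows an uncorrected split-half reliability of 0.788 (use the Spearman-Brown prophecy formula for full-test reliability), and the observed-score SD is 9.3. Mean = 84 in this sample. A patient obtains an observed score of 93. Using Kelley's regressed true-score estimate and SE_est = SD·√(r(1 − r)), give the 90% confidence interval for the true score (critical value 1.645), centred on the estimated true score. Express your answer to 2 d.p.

r_full = 2·0.788 / (1 + 0.788) ≈ 0.8814
Estimated true score = 0.8814*93 + (1 − 0.8814)*84 ≈ 91.9329
SE_est = 9.3000·√[r(1 − r)] ≈ 3.0065
CI = 91.9329 ± 1.645 * 3.0065 → [86.9872, 96.8786]

[86.99, 96.88]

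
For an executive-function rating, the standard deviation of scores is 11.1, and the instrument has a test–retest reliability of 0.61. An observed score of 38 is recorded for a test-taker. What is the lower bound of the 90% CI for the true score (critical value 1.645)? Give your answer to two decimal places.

SEM = 11.1000 * √(1 − 0.6100) = 11.1000 * √0.3900 ≃ 11.1000 * 0.6245 ≃ 6.9319
Half-width = 1.645*6.9319 ≃ 11.4031
Lower limit = 38 − 11.4031 ≃ 26.5969

26.60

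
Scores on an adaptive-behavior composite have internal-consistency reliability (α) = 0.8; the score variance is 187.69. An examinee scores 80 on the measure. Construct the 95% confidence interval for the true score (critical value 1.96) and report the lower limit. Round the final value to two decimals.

67.99

σ = 187.69^(1/2) = 13.700
The standard error of measurement is 13.700*√(1 − 0.800) ≈ 13.700*0.447 ≈ 6.127.
1.96 * SEM ≈ 12.009
Lower limit = 80 − 12.009 ≈ 67.991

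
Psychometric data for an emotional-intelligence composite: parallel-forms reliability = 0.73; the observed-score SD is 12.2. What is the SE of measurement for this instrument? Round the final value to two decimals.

6.34

SEM = 12.2000 · √(1 − 0.7300) = 12.2000 · √0.2700 ≈ 12.2000 · 0.5196 ≈ 6.3393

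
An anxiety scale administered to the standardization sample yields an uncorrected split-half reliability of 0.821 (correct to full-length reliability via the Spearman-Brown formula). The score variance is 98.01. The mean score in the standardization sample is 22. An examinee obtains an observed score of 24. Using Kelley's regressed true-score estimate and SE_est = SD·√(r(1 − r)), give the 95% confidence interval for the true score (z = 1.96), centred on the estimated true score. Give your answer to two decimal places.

[18.03, 29.58]

σ = 98.01^(1/2) = 9.9000
Spearman-Brown: r = 2(0.821) / (1 + 0.821) = 1.6420 / 1.8210 ≃ 0.9017
T̂ = 0.9017(24) + 0.0983(22) ≃ 23.8034
SE_est = SD * √(r(1 − r)) = 9.9000 * √0.0886 ≃ 9.9000 * 0.2977 ≃ 2.9474
CI = 23.8034 ± 1.96 * 2.9474 → [18.0265, 29.5803]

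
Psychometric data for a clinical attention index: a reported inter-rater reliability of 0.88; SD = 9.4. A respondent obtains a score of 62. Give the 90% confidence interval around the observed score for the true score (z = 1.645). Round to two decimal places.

[56.64, 67.36]

The standard error of measurement is 9.400*√(1 − 0.880) ≈ 9.400*0.346 ≈ 3.256.
Margin = 1.645 * 3.256 ≈ 5.357
90% CI: 62 ± 5.357 = [56.643, 67.357]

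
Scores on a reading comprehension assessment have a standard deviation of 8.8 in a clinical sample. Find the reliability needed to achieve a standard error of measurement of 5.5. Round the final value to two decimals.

Required reliability = 1 − (SEM/SD)² = 1 − 0.3906 ≃ 0.6094

0.61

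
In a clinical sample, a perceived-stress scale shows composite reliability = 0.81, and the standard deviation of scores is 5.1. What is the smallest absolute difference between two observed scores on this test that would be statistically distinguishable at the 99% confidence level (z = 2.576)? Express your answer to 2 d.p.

8.10

SEM = 5.100·√(1 − 0.810) ≃ 2.223
SE_diff = SEM · √2 ≃ 2.223 · 1.414 ≃ 3.144
Smallest detectable difference = 2.576·3.144 ≃ 8.099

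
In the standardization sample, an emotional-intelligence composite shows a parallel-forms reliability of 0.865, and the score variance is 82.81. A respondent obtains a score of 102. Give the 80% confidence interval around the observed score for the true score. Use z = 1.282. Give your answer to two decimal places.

SD = √82.81 = 9.1000
The standard error of measurement is 9.1000·√(1 − 0.8650) ≈ 9.1000·0.3674 ≈ 3.3436.
Half-width = 1.282·3.3436 ≈ 4.2864
CI = 102 ± 4.2864 → [97.7136, 106.2864]

[97.71, 106.29]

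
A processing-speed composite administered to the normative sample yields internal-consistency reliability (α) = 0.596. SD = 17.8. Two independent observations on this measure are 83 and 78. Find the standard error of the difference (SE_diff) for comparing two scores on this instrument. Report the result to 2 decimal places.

16.00

SEM = 17.8000 · √(1 − 0.5960) = 17.8000 · √0.4040 ≈ 17.8000 · 0.6356 ≈ 11.3139
SE_diff = SEM · √2 ≈ 11.3139 · 1.4142 ≈ 16.0002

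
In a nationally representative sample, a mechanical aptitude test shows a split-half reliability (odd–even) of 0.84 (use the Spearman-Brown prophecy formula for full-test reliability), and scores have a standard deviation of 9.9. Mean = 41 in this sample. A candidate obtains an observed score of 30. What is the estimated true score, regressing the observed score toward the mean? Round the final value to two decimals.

30.96

Full-length reliability (Spearman-Brown) = 2(0.84)/(1+0.84) ≈ 0.9130
T̂ = r·X + (1 − r)·M = 0.9130×30 + 0.0870×41 ≈ 27.3913 + 3.5652 ≈ 30.9565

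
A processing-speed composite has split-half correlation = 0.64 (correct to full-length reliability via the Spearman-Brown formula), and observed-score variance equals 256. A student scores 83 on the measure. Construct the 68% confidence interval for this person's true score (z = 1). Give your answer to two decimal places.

SD = √256 = 16.0000
r_full = 2·0.64 / (1 + 0.64) ≃ 0.7805
SEM = 16.0000·√(1 − 0.7805) ≃ 7.4963
Half-width = 1·7.4963 ≃ 7.4963
CI = 83 ± 7.4963 → [75.5037, 90.4963]

[75.50, 90.50]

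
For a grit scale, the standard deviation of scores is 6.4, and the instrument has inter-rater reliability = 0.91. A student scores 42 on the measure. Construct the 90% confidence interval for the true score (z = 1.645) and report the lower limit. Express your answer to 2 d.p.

SEM = 6.400 × √(1 − 0.910) = 6.400 × √0.090 ≈ 6.400 × 0.300 ≈ 1.920
Margin = 1.645 × 1.920 ≈ 3.158
Lower limit = 42 − 3.158 ≈ 38.842

38.84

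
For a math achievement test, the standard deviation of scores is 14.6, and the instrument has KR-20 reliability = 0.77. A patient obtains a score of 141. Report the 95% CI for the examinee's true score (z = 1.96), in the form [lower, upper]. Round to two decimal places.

[127.28, 154.72]

SEM = 14.6000 · √(1 − 0.7700) = 14.6000 · √0.2300 ≈ 14.6000 · 0.4796 ≈ 7.0019
Margin = 1.96 · 7.0019 ≈ 13.7238
CI = 141 ± 13.7238 → [127.2762, 154.7238]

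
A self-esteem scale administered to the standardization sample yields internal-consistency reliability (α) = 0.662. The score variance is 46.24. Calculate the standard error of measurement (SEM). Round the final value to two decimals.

SD = √46.24 = 6.8000
SEM = 6.8000 · √(1 − 0.6620) = 6.8000 · √0.3380 ≈ 6.8000 · 0.5814 ≈ 3.9534

3.95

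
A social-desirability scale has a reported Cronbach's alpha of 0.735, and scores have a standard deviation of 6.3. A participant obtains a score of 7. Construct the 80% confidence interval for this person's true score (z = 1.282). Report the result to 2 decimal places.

SEM = 6.300 × √(1 − 0.735) = 6.300 × √0.265 ≈ 6.300 × 0.515 ≈ 3.243
1.282 × SEM ≈ 4.158
Interval: (2.842, 11.158)

[2.84, 11.16]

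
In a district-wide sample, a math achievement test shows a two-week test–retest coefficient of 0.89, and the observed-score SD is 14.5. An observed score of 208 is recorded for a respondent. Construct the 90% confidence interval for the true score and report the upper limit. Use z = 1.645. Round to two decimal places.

215.91

SEM = 14.5000*√(1 − 0.8900) ≈ 4.8091
1.645 * SEM ≈ 7.9110
Upper bound: 208 + 7.9110 = 215.9110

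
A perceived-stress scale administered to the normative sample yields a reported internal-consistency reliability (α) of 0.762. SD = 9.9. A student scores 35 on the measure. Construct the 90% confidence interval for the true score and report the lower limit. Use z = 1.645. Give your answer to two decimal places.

SEM = 9.9000 * √(1 − 0.7620) = 9.9000 * √0.2380 ≈ 9.9000 * 0.4879 ≈ 4.8297
Margin = 1.645 * 4.8297 ≈ 7.9449
Lower bound: 35 − 7.9449 = 27.0551

27.06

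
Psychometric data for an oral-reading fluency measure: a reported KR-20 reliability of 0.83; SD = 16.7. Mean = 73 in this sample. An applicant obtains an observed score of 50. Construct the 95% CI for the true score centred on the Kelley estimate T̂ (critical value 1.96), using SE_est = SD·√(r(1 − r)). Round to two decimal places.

[41.61, 66.21]

T̂ = 0.8300(50) + 0.1700(73) ≈ 53.9100
SE_est = SD * √(r(1 − r)) = 16.7000 * √0.1411 ≈ 16.7000 * 0.3756 ≈ 6.2731
95% CI: 53.9100 ± 12.2952 ≈ (41.6148, 66.2052)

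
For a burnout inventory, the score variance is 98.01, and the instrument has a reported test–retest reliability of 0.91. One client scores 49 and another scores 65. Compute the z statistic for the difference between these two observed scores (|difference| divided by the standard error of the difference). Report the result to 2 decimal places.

3.81

SD = √98.01 = 9.90000
SEM = 9.90000×√(1 − 0.91000) ≈ 2.97000
SE_diff = SEM × √2 ≈ 2.97000 × 1.41421 ≈ 4.20021
z = 16 / 4.20021 ≈ 3.80933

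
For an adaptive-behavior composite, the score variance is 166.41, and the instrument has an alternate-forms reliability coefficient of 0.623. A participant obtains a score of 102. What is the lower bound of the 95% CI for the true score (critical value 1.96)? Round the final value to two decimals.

86.48

σ = 166.41^(1/2) = 12.900
SEM = 12.900·√(1 − 0.623) ≈ 7.921
1.96 · SEM ≈ 15.524
Lower limit = 102 − 15.524 ≈ 86.476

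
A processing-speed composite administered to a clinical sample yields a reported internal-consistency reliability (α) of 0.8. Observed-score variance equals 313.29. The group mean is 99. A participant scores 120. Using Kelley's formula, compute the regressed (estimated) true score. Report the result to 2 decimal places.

T̂ = r·X + (1 − r)·M = 0.8000×120 + 0.2000×99 = 96.0000 + 19.8000 ≈ 115.8000

115.80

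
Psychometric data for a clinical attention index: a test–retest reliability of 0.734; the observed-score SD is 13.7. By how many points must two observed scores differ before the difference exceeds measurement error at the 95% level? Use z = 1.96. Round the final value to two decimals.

SEM = 13.700×√(1 − 0.734) ≈ 7.066
SE_diff = √2 × SEM ≈ 9.993
Minimum reliable difference = 1.96 × SE_diff ≈ 1.96 × 9.993 ≈ 19.585

19.59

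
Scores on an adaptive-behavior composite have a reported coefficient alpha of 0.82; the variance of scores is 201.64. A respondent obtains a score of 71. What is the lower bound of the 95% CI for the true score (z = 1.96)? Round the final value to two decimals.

σ = 201.64^(1/2) = 14.2000
SEM = 14.2000 * √(1 − 0.8200) = 14.2000 * √0.1800 ≈ 14.2000 * 0.4243 ≈ 6.0245
Margin = 1.96 * 6.0245 ≈ 11.8081
Lower bound: 71 − 11.8081 = 59.1919

59.19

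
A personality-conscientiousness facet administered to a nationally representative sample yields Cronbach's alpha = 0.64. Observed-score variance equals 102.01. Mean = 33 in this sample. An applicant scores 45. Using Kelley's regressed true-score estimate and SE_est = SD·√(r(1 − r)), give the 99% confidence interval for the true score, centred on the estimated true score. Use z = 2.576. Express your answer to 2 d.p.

[28.19, 53.17]

SD = √102.01 ≃ 10.100
T̂ = 0.640(45) + 0.360(33) ≃ 40.680
SE_est = 10.100·√[r(1 − r)] ≃ 4.848
CI = 40.680 ± 2.576 · 4.848 → [28.192, 53.168]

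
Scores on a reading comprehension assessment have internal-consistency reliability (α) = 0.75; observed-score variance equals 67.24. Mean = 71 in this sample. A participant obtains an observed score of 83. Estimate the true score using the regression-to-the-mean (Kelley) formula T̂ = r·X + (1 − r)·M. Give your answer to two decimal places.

80.00

T̂ = 0.7500(83) + 0.2500(71) ≃ 80.0000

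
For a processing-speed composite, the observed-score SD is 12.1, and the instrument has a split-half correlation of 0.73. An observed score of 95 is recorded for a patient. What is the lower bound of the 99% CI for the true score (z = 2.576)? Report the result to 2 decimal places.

Full-length reliability (Spearman-Brown) = 2(0.73)/(1+0.73) ≈ 0.8439
SEM = 12.1000 × √(1 − 0.8439) = 12.1000 × √0.1561 ≈ 12.1000 × 0.3951 ≈ 4.7802
Half-width = 2.576×4.7802 ≈ 12.3137
Lower limit = 95 − 12.3137 ≈ 82.6863

82.69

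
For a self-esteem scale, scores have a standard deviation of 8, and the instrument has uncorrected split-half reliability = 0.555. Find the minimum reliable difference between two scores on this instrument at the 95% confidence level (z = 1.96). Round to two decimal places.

r_full = 2·0.555 / (1 + 0.555) ≈ 0.71383
SEM = 8.00000*√(1 − 0.71383) ≈ 4.27962
SE_diff = SEM * √2 ≈ 4.27962 * 1.41421 ≈ 6.05229
Minimum reliable difference = 1.96 * SE_diff ≈ 1.96 * 6.05229 ≈ 11.86249

11.86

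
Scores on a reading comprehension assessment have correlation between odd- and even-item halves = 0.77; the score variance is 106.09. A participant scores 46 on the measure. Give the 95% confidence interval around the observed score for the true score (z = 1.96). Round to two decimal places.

σ = 106.09^(1/2) = 10.300
r_full = 2·0.77 / (1 + 0.77) ≈ 0.870
SEM = 10.300 · √(1 − 0.870) = 10.300 · √0.130 ≈ 10.300 · 0.360 ≈ 3.713
Half-width = 1.96·3.713 ≈ 7.277
95% CI: 46 ± 7.277 = [38.723, 53.277]

[38.72, 53.28]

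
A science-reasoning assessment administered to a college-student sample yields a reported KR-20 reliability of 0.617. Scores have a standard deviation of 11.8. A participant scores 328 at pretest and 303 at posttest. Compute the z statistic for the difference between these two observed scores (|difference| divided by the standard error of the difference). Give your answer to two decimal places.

2.42

SEM = 11.8000·√(1 − 0.6170) ≃ 7.3027
SE_diff = SEM · √2 ≃ 7.3027 · 1.4142 ≃ 10.3275
z = 25 / 10.3275 ≃ 2.4207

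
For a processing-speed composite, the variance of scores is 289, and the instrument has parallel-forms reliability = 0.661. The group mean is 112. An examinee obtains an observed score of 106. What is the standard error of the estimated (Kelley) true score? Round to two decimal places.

8.05

SD = √289 = 17.0000
SE_est = 17.0000·√[r(1 − r)] ≈ 8.0473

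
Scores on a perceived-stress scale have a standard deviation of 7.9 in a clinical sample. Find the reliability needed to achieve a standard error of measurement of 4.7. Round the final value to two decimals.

0.65

r = 1 − (4.700/7.9)² ≈ 1 − 0.354 ≈ 0.646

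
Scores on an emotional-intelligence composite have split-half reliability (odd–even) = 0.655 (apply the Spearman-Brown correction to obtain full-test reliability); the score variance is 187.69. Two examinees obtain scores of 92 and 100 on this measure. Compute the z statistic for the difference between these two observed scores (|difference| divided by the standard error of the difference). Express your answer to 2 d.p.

SD = √187.69 ≈ 13.700
r_full = 2·0.655 / (1 + 0.655) ≈ 0.792
SEM = 13.700·√(1 − 0.792) ≈ 6.255
SE_diff = √2 · SEM ≈ 8.846
z = |92 − 100| / 8.846 = 8 / 8.846 ≈ 0.904

0.90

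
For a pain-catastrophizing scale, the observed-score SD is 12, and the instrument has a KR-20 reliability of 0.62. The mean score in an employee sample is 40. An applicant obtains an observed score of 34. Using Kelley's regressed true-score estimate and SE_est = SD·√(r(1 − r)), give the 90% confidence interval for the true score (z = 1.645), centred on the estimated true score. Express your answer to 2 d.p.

T̂ = r·X + (1 − r)·M = 0.6200·34 + 0.3800·40 = 21.0800 + 15.2000 ≈ 36.2800
SE_est = 12.0000·√[r(1 − r)] ≈ 5.8246
CI = 36.2800 ± 1.645 · 5.8246 → [26.6985, 45.8615]

[26.70, 45.86]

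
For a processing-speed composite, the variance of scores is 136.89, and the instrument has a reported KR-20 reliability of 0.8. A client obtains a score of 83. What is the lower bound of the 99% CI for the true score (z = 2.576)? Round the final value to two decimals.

SD = √136.89 ≈ 11.700
The standard error of measurement is 11.700×√(1 − 0.800) ≈ 11.700×0.447 ≈ 5.232.
2.576 × SEM ≈ 13.479
Lower bound: 83 − 13.479 = 69.521

69.52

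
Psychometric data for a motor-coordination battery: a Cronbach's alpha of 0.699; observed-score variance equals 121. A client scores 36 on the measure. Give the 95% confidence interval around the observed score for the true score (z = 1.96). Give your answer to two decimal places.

SD = √121 ≈ 11.000
SEM = 11.000 × √(1 − 0.699) = 11.000 × √0.301 ≈ 11.000 × 0.549 ≈ 6.035
Margin = 1.96 × 6.035 ≈ 11.829
95% CI: 36 ± 11.829 = [24.171, 47.829]

[24.17, 47.83]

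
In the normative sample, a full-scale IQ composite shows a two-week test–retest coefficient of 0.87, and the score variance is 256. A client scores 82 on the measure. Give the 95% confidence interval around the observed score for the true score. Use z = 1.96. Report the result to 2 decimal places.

σ = 256^(1/2) = 16.0000
SEM = 16.0000*√(1 − 0.8700) ≈ 5.7689
1.96 * SEM ≈ 11.3070
Interval: (70.6930, 93.3070)

[70.69, 93.31]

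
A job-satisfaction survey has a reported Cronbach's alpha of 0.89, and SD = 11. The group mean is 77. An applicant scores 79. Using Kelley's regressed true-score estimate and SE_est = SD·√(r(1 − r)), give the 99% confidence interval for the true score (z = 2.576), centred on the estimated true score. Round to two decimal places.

Estimated true score = 0.8900×79 + (1 − 0.8900)×77 ≃ 78.7800
SE_est = 11.0000·√[r(1 − r)] ≃ 3.4418
CI = 78.7800 ± 2.576 × 3.4418 → [69.9140, 87.6460]

[69.91, 87.65]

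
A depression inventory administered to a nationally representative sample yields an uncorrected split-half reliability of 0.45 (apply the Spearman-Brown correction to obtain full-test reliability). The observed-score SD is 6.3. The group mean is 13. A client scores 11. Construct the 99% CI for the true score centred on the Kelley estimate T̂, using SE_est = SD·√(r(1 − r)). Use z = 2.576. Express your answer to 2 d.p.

[3.88, 19.63]

r_full = 2·0.45 / (1 + 0.45) ≈ 0.62069
T̂ = 0.62069(11) + 0.37931(13) ≈ 11.75862
SE_est = 6.30000·√[r(1 − r)] ≈ 3.05686
99% CI: 11.75862 ± 7.87446 ≈ (3.88416, 19.63308)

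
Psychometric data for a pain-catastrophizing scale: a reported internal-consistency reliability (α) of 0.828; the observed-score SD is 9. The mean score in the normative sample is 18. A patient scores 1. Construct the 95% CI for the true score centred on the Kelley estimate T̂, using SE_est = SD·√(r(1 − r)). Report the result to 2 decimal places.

[-2.73, 10.58]

T̂ = r·X + (1 − r)·M = 0.82800*1 + 0.17200*18 = 0.82800 + 3.09600 ≈ 3.92400
SE_est = SD * √(r(1 − r)) = 9.00000 * √0.14242 ≈ 9.00000 * 0.37738 ≈ 3.39642
95% CI: 3.92400 ± 6.65699 ≈ (-2.73299, 10.58099)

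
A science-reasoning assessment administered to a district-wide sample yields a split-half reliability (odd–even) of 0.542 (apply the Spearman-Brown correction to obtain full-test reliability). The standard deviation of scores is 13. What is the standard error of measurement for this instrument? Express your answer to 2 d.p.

7.08

Full-length reliability (Spearman-Brown) = 2(0.542)/(1+0.542) ≃ 0.70298
The standard error of measurement is 13.00000×√(1 − 0.70298) ≃ 13.00000×0.54499 ≃ 7.08490.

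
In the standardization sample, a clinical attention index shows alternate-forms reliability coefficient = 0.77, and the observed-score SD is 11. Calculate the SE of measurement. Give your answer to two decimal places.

SEM = 11.0000*√(1 − 0.7700) ≈ 5.2754

5.28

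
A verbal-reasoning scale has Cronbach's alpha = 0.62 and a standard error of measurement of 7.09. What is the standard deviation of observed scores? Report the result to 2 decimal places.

SD = SEM / √(1 − r) = 7.09 / √0.380 ≈ 7.09 / 0.616 ≈ 11.501

11.50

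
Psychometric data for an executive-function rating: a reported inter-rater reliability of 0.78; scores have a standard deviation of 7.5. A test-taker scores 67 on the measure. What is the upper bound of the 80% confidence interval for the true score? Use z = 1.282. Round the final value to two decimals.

71.51

SEM = 7.5000*√(1 − 0.7800) ≃ 3.5178
Margin = 1.282 * 3.5178 ≃ 4.5098
Upper limit = 67 + 4.5098 ≃ 71.5098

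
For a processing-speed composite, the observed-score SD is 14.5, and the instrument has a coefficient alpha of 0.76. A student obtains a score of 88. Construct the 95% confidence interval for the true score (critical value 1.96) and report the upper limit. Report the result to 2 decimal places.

101.92

SEM = 14.500×√(1 − 0.760) ≈ 7.104
Margin = 1.96 × 7.104 ≈ 13.923
Upper limit = 88 + 13.923 ≈ 101.923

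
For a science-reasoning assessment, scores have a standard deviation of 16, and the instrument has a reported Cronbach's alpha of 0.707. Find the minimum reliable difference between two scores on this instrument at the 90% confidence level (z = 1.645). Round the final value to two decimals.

The standard error of measurement is 16.00000×√(1 − 0.70700) ≈ 16.00000×0.54129 ≈ 8.66072.
Standard error of the difference = 8.66072·√2 ≈ 12.24810
Smallest detectable difference = 1.645×12.24810 ≈ 20.14813

20.15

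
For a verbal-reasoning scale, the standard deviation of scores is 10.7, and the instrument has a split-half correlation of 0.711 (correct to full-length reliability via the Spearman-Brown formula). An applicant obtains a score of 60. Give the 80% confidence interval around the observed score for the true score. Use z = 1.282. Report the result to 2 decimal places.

[54.36, 65.64]

r_full = 2·0.711 / (1 + 0.711) ≃ 0.831
SEM = 10.700*√(1 − 0.831) ≃ 4.398
Half-width = 1.282*4.398 ≃ 5.638
CI = 60 ± 5.638 → [54.362, 65.638]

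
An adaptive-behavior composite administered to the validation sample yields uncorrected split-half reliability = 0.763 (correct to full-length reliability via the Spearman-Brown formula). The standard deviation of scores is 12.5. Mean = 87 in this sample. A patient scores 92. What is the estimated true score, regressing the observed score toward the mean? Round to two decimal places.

Spearman-Brown: r = 2(0.763) / (1 + 0.763) = 1.5260 / 1.7630 ≈ 0.8656
T̂ = 0.8656(92) + 0.1344(87) ≈ 91.3279

91.33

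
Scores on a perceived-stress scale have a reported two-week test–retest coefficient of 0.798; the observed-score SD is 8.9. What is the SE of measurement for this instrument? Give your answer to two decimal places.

4.00

SEM = 8.9000×√(1 − 0.7980) ≈ 4.0001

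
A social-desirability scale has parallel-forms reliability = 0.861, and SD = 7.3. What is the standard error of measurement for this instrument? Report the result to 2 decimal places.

2.72

SEM = 7.300 * √(1 − 0.861) = 7.300 * √0.139 ≈ 7.300 * 0.373 ≈ 2.722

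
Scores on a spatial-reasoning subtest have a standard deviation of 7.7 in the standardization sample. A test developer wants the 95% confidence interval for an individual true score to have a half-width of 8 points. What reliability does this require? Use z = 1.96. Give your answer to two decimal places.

Required SEM = 8 / 1.96 ≈ 4.082
Required reliability = 1 − (SEM/SD)² = 1 − 0.281 ≈ 0.719

0.72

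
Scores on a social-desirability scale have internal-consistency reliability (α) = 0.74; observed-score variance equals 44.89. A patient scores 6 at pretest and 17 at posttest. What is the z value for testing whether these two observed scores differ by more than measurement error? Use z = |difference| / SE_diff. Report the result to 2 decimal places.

SD = √44.89 ≈ 6.70000
SEM = 6.70000*√(1 − 0.74000) ≈ 3.41634
Standard error of the difference = 3.41634·√2 ≈ 4.83144
z = |6 − 17| / 4.83144 = 11 / 4.83144 ≈ 2.27675

2.28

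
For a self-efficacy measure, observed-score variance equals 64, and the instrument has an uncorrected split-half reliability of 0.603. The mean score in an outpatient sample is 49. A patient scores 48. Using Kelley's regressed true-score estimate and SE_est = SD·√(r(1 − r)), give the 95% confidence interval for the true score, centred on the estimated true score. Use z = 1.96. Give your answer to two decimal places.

[41.48, 55.02]

σ = 64^(1/2) = 8.000
Spearman-Brown: r = 2(0.603) / (1 + 0.603) = 1.206 / 1.603 ≈ 0.752
Estimated true score = 0.752*48 + (1 − 0.752)*49 ≈ 48.248
SE_est = SD * √(r(1 − r)) = 8.000 * √0.186 ≈ 8.000 * 0.432 ≈ 3.453
CI = 48.248 ± 1.96 * 3.453 → [41.479, 55.016]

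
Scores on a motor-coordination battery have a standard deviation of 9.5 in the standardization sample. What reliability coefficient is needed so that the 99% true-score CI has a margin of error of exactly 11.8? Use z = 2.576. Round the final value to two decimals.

Required SEM = 11.8 / 2.576 ≈ 4.581
Required reliability = 1 − (SEM/SD)² = 1 − 0.233 ≈ 0.767

0.77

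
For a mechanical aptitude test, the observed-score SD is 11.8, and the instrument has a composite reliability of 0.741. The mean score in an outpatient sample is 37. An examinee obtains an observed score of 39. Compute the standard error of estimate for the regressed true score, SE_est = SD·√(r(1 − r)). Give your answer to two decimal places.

SE_est = 11.8000*√(0.7410*0.2590) ≈ 5.1694

5.17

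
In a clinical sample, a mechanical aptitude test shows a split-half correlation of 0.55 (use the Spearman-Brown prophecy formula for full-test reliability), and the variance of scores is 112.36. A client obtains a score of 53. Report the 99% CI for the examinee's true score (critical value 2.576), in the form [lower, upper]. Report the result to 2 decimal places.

[38.29, 67.71]

SD = √112.36 = 10.6000
Full-length reliability (Spearman-Brown) = 2(0.55)/(1+0.55) ≈ 0.7097
SEM = 10.6000 × √(1 − 0.7097) = 10.6000 × √0.2903 ≈ 10.6000 × 0.5388 ≈ 5.7114
Half-width = 2.576×5.7114 ≈ 14.7127
Interval: (38.2873, 67.7127)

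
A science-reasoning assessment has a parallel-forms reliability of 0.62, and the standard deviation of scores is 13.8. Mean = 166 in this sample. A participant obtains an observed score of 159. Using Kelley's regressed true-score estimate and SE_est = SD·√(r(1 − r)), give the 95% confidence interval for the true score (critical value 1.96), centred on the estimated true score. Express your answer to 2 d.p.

[148.53, 174.79]

T̂ = 0.62000(159) + 0.38000(166) ≈ 161.66000
SE_est = 13.80000×√(0.62000×0.38000) ≈ 6.69833
CI = 161.66000 ± 1.96 × 6.69833 → [148.53127, 174.78873]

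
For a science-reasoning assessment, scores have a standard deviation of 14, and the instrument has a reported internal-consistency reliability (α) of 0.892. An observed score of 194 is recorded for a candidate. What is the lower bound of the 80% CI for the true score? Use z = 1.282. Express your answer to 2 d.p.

SEM = 14.000 * √(1 − 0.892) = 14.000 * √0.108 ≈ 14.000 * 0.329 ≈ 4.601
Half-width = 1.282*4.601 ≈ 5.898
Lower bound: 194 − 5.898 = 188.102

188.10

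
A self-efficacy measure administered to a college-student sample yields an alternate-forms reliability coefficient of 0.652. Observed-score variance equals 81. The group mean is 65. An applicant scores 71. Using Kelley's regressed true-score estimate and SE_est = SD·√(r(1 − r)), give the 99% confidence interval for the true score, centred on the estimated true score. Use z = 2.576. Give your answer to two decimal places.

[57.87, 79.96]

SD = √81 = 9.0000
T̂ = r·X + (1 − r)·M = 0.6520×71 + 0.3480×65 = 46.2920 + 22.6200 ≈ 68.9120
SE_est = SD × √(r(1 − r)) = 9.0000 × √0.2269 ≈ 9.0000 × 0.4763 ≈ 4.2870
CI = 68.9120 ± 2.576 × 4.2870 → [57.8686, 79.9554]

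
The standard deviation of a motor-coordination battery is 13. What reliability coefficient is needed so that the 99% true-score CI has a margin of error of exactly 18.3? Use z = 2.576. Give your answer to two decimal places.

SEM needed = half-width / z = 18.3/2.576 ≈ 7.1040
r = 1 − (7.1040/13)² ≈ 1 − 0.2986 ≈ 0.7014

0.70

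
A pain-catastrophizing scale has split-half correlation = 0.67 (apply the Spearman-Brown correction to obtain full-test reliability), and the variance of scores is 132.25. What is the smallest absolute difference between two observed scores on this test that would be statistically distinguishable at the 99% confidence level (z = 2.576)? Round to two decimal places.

SD = √132.25 = 11.500
r_full = 2·0.67 / (1 + 0.67) ≈ 0.802
SEM = 11.500·√(1 − 0.802) ≈ 5.112
SE_diff = √2 · SEM ≈ 7.230
Minimum reliable difference = 2.576 · SE_diff ≈ 2.576 · 7.230 ≈ 18.623

18.62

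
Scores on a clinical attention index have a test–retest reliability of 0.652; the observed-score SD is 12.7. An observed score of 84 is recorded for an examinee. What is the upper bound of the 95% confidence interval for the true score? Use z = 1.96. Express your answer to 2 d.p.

98.68

SEM = 12.700·√(1 − 0.652) ≈ 7.492
Margin = 1.96 · 7.492 ≈ 14.684
Upper bound: 84 + 14.684 = 98.684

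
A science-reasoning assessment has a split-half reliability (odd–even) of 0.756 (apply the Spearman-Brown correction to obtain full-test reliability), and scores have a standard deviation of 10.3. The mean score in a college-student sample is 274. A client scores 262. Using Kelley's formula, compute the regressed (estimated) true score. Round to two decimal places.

263.67

Spearman-Brown: r = 2(0.756) / (1 + 0.756) = 1.51200 / 1.75600 ≈ 0.86105
T̂ = r·X + (1 − r)·M = 0.86105·262 + 0.13895·274 ≈ 225.59453 + 38.07289 ≈ 263.66743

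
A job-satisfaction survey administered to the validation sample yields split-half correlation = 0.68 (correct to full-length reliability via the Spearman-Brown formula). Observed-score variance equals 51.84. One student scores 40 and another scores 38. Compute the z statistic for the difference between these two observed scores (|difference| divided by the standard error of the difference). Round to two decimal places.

SD = √51.84 ≈ 7.2000
Spearman-Brown: r = 2(0.68) / (1 + 0.68) = 1.3600 / 1.6800 ≈ 0.8095
The standard error of measurement is 7.2000·√(1 − 0.8095) ≈ 7.2000·0.4364 ≈ 3.1423.
Standard error of the difference = 3.1423·√2 ≈ 4.4439
z = 2 / 4.4439 ≈ 0.4501

0.45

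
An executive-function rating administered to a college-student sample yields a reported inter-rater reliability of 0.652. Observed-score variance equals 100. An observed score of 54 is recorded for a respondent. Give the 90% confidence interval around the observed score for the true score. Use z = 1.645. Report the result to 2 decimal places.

[44.30, 63.70]

SD = √100 = 10.0000
SEM = 10.0000 × √(1 − 0.6520) = 10.0000 × √0.3480 ≈ 10.0000 × 0.5899 ≈ 5.8992
1.645 × SEM ≈ 9.7041
Interval: (44.2959, 63.7041)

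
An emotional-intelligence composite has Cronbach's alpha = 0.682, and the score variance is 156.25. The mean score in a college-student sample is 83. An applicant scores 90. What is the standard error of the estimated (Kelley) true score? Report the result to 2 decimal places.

SD = √156.25 ≈ 12.5000
SE_est = 12.5000×√(0.6820×0.3180) ≈ 5.8212

5.82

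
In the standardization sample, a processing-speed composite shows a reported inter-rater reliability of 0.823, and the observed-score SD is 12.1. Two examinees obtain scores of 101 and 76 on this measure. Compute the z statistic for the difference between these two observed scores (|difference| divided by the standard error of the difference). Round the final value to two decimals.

SEM = 12.1000 · √(1 − 0.8230) = 12.1000 · √0.1770 ≈ 12.1000 · 0.4207 ≈ 5.0906
SE_diff = √2 · SEM ≈ 7.1992
z = 25 / 7.1992 ≈ 3.4726

3.47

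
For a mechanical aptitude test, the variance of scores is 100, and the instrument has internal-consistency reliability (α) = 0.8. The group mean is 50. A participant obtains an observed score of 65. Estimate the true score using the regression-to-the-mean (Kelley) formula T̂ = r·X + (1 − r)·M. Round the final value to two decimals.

62.00

T̂ = r·X + (1 − r)·M = 0.80000·65 + 0.20000·50 = 52.00000 + 10.00000 ≈ 62.00000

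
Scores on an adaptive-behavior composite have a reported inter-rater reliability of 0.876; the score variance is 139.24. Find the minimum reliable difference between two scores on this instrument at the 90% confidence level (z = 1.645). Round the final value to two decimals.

9.67

SD = √139.24 = 11.800
The standard error of measurement is 11.800×√(1 − 0.876) ≃ 11.800×0.352 ≃ 4.155.
SE_diff = SEM × √2 ≃ 4.155 × 1.414 ≃ 5.876
Minimum reliable difference = 1.645 × SE_diff ≃ 1.645 × 5.876 ≃ 9.667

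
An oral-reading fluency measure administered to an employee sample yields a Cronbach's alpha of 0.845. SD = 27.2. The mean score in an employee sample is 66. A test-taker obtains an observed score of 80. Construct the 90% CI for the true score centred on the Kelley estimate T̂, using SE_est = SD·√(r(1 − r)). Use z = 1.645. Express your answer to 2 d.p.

[61.64, 94.02]

T̂ = 0.8450(80) + 0.1550(66) ≈ 77.8300
SE_est = SD × √(r(1 − r)) = 27.2000 × √0.1310 ≈ 27.2000 × 0.3619 ≈ 9.8438
90% CI: 77.8300 ± 16.1931 ≈ (61.6369, 94.0231)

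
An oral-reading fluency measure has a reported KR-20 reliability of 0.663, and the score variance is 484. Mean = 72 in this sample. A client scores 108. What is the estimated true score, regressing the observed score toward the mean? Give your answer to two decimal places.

Estimated true score = 0.663*108 + (1 − 0.663)*72 ≈ 95.868

95.87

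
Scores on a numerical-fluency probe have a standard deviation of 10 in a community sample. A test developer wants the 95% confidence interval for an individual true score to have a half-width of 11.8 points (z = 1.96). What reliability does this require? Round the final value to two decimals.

Required SEM = 11.8 / 1.96 ≈ 6.0204
r = 1 − (6.0204/10)² ≈ 1 − 0.3625 ≈ 0.6375

0.64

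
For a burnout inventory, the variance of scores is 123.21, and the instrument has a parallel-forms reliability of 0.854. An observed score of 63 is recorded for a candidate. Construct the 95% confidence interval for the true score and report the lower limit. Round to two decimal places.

54.69

SD = √123.21 = 11.10000
SEM = 11.10000·√(1 − 0.85400) ≈ 4.24130
Half-width = 1.96·4.24130 ≈ 8.31296
Lower limit = 63 − 8.31296 ≈ 54.68704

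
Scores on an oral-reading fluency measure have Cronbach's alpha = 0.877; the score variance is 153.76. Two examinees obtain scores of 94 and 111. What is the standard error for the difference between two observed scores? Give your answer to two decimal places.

SD = √153.76 ≈ 12.4000
SEM = 12.4000*√(1 − 0.8770) ≈ 4.3488
SE_diff = √2 * SEM ≈ 6.1502

6.15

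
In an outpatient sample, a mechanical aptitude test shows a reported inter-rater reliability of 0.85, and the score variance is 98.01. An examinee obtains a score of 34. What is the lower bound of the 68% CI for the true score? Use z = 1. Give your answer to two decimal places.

SD = √98.01 = 9.900
SEM = 9.900 × √(1 − 0.850) = 9.900 × √0.150 ≈ 9.900 × 0.387 ≈ 3.834
Half-width = 1×3.834 ≈ 3.834
Lower limit = 34 − 3.834 ≈ 30.166

30.17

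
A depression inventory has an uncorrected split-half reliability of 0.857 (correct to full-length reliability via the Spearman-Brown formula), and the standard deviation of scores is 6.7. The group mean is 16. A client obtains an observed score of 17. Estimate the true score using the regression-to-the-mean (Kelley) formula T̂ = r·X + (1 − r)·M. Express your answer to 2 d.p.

r_full = 2·0.857 / (1 + 0.857) ≈ 0.923
T̂ = r·X + (1 − r)·M = 0.923·17 + 0.077·16 = 15.691 + 1.232 ≈ 16.923

16.92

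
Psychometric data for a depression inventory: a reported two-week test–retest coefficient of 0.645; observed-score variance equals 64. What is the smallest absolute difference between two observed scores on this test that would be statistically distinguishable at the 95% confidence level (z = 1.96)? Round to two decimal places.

SD = √64 = 8.000
SEM = 8.000 * √(1 − 0.645) = 8.000 * √0.355 ≈ 8.000 * 0.596 ≈ 4.767
SE_diff = √2 * SEM ≈ 6.741
Minimum reliable difference = 1.96 * SE_diff ≈ 1.96 * 6.741 ≈ 13.212

13.21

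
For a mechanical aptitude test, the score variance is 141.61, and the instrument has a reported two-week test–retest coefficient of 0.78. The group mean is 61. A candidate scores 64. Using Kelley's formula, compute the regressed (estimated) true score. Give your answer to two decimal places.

63.34

T̂ = r·X + (1 − r)·M = 0.780×64 + 0.220×61 = 49.920 + 13.420 ≈ 63.340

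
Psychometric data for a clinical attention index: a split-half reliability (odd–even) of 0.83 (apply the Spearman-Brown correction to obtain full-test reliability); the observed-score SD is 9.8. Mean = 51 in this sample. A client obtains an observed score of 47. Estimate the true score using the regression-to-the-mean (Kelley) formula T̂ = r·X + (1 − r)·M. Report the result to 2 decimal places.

47.37

Spearman-Brown: r = 2(0.83) / (1 + 0.83) = 1.660 / 1.830 ≈ 0.907
Estimated true score = 0.907·47 + (1 − 0.907)·51 ≈ 47.372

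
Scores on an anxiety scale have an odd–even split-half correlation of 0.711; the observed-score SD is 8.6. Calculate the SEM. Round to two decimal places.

3.53

Spearman-Brown: r = 2(0.711) / (1 + 0.711) = 1.422 / 1.711 ≈ 0.831
SEM = 8.600×√(1 − 0.831) ≈ 3.534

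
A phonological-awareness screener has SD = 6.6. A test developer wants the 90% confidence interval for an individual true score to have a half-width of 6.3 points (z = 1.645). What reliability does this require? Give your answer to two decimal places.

0.66

Required SEM = 6.3 / 1.645 ≈ 3.82979
r = 1 − (3.82979/6.6)² ≈ 1 − 0.33671 ≈ 0.66329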